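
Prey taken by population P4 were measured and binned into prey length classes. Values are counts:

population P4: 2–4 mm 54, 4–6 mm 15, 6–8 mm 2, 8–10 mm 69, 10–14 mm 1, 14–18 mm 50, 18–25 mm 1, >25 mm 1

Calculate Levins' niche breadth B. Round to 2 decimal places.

3.58

Proportions for population P4 (n=193): 54/193=0.2798, 15/193=0.0777, 2/193=0.0104, 69/193=0.3575, 1/193=0.0052, 50/193=0.2591, 1/193=0.0052, 1/193=0.0052
Σpᵢ² = 0.2798² + 0.0777² + 0.0104² + 0.3575² + 0.0052² + 0.2591² + 0.0052² + 0.0052² = 0.078288 + 0.006037 + 0.000108 + 0.127806 + 0.000027 + 0.067133 + 0.000027 + 0.000027 = 0.279453
B = 1 / 0.279453 = 3.5784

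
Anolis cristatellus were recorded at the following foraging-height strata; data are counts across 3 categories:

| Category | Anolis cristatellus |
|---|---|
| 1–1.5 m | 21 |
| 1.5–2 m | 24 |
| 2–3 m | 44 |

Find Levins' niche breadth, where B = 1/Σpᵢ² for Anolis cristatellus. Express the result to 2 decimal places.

2.68

Proportions for Anolis cristatellus (n=89): 21/89=0.2360, 24/89=0.2697, 44/89=0.4944
Σpᵢ² = 0.2360² + 0.2697² + 0.4944² = 0.055696 + 0.072738 + 0.244431 = 0.372865
B = 1 / 0.372865 = 2.6819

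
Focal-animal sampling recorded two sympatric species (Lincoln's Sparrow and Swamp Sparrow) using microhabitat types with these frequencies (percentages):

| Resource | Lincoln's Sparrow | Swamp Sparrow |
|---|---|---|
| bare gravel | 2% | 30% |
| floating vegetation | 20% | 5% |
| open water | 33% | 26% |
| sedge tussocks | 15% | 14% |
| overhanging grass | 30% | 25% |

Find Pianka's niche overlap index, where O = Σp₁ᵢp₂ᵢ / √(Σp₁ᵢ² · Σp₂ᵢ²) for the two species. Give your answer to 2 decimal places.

Convert percentages to proportions (divide by 100).
Σ p₁ᵢp₂ᵢ = 0.0060 + 0.0100 + 0.0858 + 0.0210 + 0.0750 = 0.1978
Σp_1ᵢ² = 0.02² + 0.20² + 0.33² + 0.15² + 0.30² = 0.0004 + 0.0400 + 0.1089 + 0.0225 + 0.0900 = 0.2618
Σp_2ᵢ² = 0.30² + 0.05² + 0.26² + 0.14² + 0.25² = 0.0900 + 0.0025 + 0.0676 + 0.0196 + 0.0625 = 0.2422
O = 0.1978 / √(0.2618 × 0.2422) = 0.1978 / 0.25181 = 0.7855

0.79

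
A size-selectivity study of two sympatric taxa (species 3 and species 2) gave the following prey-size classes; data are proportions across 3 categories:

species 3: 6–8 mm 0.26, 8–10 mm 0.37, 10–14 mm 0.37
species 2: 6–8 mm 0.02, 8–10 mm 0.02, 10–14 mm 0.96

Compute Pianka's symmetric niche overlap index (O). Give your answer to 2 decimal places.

Σ p₁ᵢp₂ᵢ = 0.0052 + 0.0074 + 0.3552 = 0.3678
Σp_1ᵢ² = 0.26² + 0.37² + 0.37² = 0.0676 + 0.1369 + 0.1369 = 0.3414
Σp_2ᵢ² = 0.02² + 0.02² + 0.96² = 0.0004 + 0.0004 + 0.9216 = 0.9224
O = 0.3678 / √(0.3414 × 0.9224) = 0.3678 / 0.56117 = 0.6554

0.66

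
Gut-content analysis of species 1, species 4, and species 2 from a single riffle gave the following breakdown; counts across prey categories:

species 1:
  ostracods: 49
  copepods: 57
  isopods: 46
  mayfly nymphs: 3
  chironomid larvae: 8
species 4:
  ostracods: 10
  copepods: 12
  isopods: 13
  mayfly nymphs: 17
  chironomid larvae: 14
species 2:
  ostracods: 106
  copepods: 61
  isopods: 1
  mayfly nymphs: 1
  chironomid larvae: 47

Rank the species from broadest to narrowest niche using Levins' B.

Proportions for species 1 (n=163): 49/163=0.3006, 57/163=0.3497, 46/163=0.2822, 3/163=0.0184, 8/163=0.0491
Proportions for species 4 (n=66): 10/66=0.1515, 12/66=0.1818, 13/66=0.1970, 17/66=0.2576, 14/66=0.2121
Proportions for species 2 (n=216): 106/216=0.4907, 61/216=0.2824, 1/216=0.0046, 1/216=0.0046, 47/216=0.2176
Σp_1ᵢ² = 0.3006² + 0.3497² + 0.2822² + 0.0184² + 0.0491² = 0.090360 + 0.122290 + 0.079637 + 0.000339 + 0.002411 = 0.295037
B_1 = 1 / 0.295037 = 3.3894
Σp_4ᵢ² = 0.1515² + 0.1818² + 0.1970² + 0.2576² + 0.2121² = 0.022952 + 0.033051 + 0.038809 + 0.066358 + 0.044986 = 0.206156
B_4 = 1 / 0.206156 = 4.8507
Σp_2ᵢ² = 0.4907² + 0.2824² + 0.0046² + 0.0046² + 0.2176² = 0.240786 + 0.079750 + 0.000021 + 0.000021 + 0.047350 = 0.367928
B_2 = 1 / 0.367928 = 2.7179
Ranking by B (broadest → narrowest): species 4 (4.85) > species 1 (3.39) > species 2 (2.72)

species 4 > species 1 > species 2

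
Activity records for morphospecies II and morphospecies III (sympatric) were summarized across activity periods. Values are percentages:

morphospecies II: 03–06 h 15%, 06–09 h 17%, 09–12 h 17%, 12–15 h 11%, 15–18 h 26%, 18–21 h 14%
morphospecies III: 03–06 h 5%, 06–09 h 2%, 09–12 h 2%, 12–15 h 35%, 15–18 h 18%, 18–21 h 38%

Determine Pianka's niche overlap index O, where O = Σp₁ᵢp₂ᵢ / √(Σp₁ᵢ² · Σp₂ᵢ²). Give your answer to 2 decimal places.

0.66

Convert percentages to proportions (divide by 100).
Σ p₁ᵢp₂ᵢ = 0.0075 + 0.0034 + 0.0034 + 0.0385 + 0.0468 + 0.0532 = 0.1528
Σp_1ᵢ² = 0.15² + 0.17² + 0.17² + 0.11² + 0.26² + 0.14² = 0.0225 + 0.0289 + 0.0289 + 0.0121 + 0.0676 + 0.0196 = 0.1796
Σp_2ᵢ² = 0.05² + 0.02² + 0.02² + 0.35² + 0.18² + 0.38² = 0.0025 + 0.0004 + 0.0004 + 0.1225 + 0.0324 + 0.1444 = 0.3026
O = 0.1528 / √(0.1796 × 0.3026) = 0.1528 / 0.23312 = 0.6555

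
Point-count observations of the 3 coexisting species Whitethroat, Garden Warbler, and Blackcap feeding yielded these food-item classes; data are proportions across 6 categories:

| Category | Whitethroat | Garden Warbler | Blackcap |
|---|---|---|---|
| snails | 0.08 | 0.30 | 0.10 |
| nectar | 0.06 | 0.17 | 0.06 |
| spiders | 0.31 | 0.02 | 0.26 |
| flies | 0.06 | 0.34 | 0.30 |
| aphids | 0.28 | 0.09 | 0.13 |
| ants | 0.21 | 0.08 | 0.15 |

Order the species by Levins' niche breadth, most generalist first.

Blackcap > Whitethroat > Garden Warbler

Σp_Whitᵢ² = 0.08² + 0.06² + 0.31² + 0.06² + 0.28² + 0.21² = 0.0064 + 0.0036 + 0.0961 + 0.0036 + 0.0784 + 0.0441 = 0.2322
B_Whit = 1 / 0.2322 = 4.3066
Σp_Warbᵢ² = 0.30² + 0.17² + 0.02² + 0.34² + 0.09² + 0.08² = 0.0900 + 0.0289 + 0.0004 + 0.1156 + 0.0081 + 0.0064 = 0.2494
B_Warb = 1 / 0.2494 = 4.0096
Σp_Blacᵢ² = 0.10² + 0.06² + 0.26² + 0.30² + 0.13² + 0.15² = 0.0100 + 0.0036 + 0.0676 + 0.0900 + 0.0169 + 0.0225 = 0.2106
B_Blac = 1 / 0.2106 = 4.7483
Ranking by B (broadest → narrowest): Blackcap (4.75) > Whitethroat (4.31) > Garden Warbler (4.01)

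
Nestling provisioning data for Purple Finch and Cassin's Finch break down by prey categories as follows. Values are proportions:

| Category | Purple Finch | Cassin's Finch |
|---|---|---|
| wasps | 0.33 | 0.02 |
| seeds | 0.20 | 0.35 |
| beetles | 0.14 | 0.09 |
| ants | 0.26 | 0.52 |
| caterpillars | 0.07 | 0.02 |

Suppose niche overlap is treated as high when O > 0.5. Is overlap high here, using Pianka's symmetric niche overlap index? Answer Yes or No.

Yes

Σ p₁ᵢp₂ᵢ = 0.0066 + 0.0700 + 0.0126 + 0.1352 + 0.0014 = 0.2258
Σp_1ᵢ² = 0.33² + 0.20² + 0.14² + 0.26² + 0.07² = 0.1089 + 0.0400 + 0.0196 + 0.0676 + 0.0049 = 0.2410
Σp_2ᵢ² = 0.02² + 0.35² + 0.09² + 0.52² + 0.02² = 0.0004 + 0.1225 + 0.0081 + 0.2704 + 0.0004 = 0.4018
O = 0.2258 / √(0.2410 × 0.4018) = 0.2258 / 0.31118 = 0.7256
O = 0.7256 > 0.5 → Yes.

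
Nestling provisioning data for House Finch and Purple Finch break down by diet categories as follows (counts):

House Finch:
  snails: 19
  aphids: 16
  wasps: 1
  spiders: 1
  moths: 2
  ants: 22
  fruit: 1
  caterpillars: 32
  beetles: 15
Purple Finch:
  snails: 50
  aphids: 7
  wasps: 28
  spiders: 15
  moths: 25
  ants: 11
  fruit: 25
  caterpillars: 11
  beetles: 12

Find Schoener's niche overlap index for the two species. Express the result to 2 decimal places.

0.44

Proportions for House Finch (n=109): 19/109=0.1743, 16/109=0.1468, 1/109=0.0092, 1/109=0.0092, 2/109=0.0183, 22/109=0.2018, 1/109=0.0092, 32/109=0.2936, 15/109=0.1376
Proportions for Purple Finch (n=184): 50/184=0.2717, 7/184=0.0380, 28/184=0.1522, 15/184=0.0815, 25/184=0.1359, 11/184=0.0598, 25/184=0.1359, 11/184=0.0598, 12/184=0.0652
Σ|p₁ᵢ − p₂ᵢ| = 0.0974 + 0.1088 + 0.1430 + 0.0723 + 0.1176 + 0.1420 + 0.1267 + 0.2338 + 0.0724 = 1.1140
D = 1 − ½ × 1.1140 = 1 − 0.55700 = 0.44300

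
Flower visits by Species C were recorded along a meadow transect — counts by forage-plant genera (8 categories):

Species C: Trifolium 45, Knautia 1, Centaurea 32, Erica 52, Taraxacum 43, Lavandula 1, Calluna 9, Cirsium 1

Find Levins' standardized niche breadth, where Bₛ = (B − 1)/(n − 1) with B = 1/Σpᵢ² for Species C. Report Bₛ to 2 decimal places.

Proportions for Species C (n=184): 45/184=0.2446, 1/184=0.0054, 32/184=0.1739, 52/184=0.2826, 43/184=0.2337, 1/184=0.0054, 9/184=0.0489, 1/184=0.0054
Σpᵢ² = 0.2446² + 0.0054² + 0.1739² + 0.2826² + 0.2337² + 0.0054² + 0.0489² + 0.0054² = 0.059829 + 0.000029 + 0.030241 + 0.079863 + 0.054616 + 0.000029 + 0.002391 + 0.000029 = 0.227027
B = 1 / 0.227027 = 4.4048
Bₛ = (B − 1)/(n − 1) = (4.4048 − 1)/(8 − 1) = 3.4048/7 = 0.4864

0.49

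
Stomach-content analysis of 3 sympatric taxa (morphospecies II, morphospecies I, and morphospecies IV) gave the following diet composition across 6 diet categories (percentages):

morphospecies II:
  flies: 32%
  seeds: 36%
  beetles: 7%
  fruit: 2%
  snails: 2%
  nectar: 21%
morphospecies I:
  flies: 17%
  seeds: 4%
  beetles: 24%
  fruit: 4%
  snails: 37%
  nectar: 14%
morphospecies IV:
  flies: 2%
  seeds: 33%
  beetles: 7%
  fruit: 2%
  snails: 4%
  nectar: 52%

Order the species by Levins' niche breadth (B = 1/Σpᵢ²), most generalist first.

morphospecies I > morphospecies II > morphospecies IV

Convert percentages to proportions (divide by 100).
Σp_IIᵢ² = 0.32² + 0.36² + 0.07² + 0.02² + 0.02² + 0.21² = 0.1024 + 0.1296 + 0.0049 + 0.0004 + 0.0004 + 0.0441 = 0.2818
B_II = 1 / 0.2818 = 3.5486
Σp_Iᵢ² = 0.17² + 0.04² + 0.24² + 0.04² + 0.37² + 0.14² = 0.0289 + 0.0016 + 0.0576 + 0.0016 + 0.1369 + 0.0196 = 0.2462
B_I = 1 / 0.2462 = 4.0617
Σp_IVᵢ² = 0.02² + 0.33² + 0.07² + 0.02² + 0.04² + 0.52² = 0.0004 + 0.1089 + 0.0049 + 0.0004 + 0.0016 + 0.2704 = 0.3866
B_IV = 1 / 0.3866 = 2.5867
Ranking by B (broadest → narrowest): morphospecies I (4.06) > morphospecies II (3.55) > morphospecies IV (2.59)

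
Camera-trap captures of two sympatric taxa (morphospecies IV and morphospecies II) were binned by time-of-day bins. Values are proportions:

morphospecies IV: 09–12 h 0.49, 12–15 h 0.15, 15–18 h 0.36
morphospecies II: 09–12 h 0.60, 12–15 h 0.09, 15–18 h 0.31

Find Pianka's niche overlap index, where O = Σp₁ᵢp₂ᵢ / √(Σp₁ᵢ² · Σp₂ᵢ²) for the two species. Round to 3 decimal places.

Σ p₁ᵢp₂ᵢ = 0.2940 + 0.0135 + 0.1116 = 0.4191
Σp_1ᵢ² = 0.49² + 0.15² + 0.36² = 0.2401 + 0.0225 + 0.1296 = 0.3922
Σp_2ᵢ² = 0.60² + 0.09² + 0.31² = 0.3600 + 0.0081 + 0.0961 = 0.4642
O = 0.4191 / √(0.3922 × 0.4642) = 0.4191 / 0.426684 = 0.98223

0.982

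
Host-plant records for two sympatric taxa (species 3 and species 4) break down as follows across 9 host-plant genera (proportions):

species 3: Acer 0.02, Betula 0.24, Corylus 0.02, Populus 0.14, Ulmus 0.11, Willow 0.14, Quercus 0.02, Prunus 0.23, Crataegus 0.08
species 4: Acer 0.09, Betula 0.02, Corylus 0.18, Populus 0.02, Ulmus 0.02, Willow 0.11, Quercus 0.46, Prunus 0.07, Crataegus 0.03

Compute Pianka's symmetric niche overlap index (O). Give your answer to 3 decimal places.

0.272

Σ p₁ᵢp₂ᵢ = 0.0018 + 0.0048 + 0.0036 + 0.0028 + 0.0022 + 0.0154 + 0.0092 + 0.0161 + 0.0024 = 0.0583
Σp_1ᵢ² = 0.02² + 0.24² + 0.02² + 0.14² + 0.11² + 0.14² + 0.02² + 0.23² + 0.08² = 0.0004 + 0.0576 + 0.0004 + 0.0196 + 0.0121 + 0.0196 + 0.0004 + 0.0529 + 0.0064 = 0.1694
Σp_2ᵢ² = 0.09² + 0.02² + 0.18² + 0.02² + 0.02² + 0.11² + 0.46² + 0.07² + 0.03² = 0.0081 + 0.0004 + 0.0324 + 0.0004 + 0.0004 + 0.0121 + 0.2116 + 0.0049 + 0.0009 = 0.2712
O = 0.0583 / √(0.1694 × 0.2712) = 0.0583 / 0.214339 = 0.27200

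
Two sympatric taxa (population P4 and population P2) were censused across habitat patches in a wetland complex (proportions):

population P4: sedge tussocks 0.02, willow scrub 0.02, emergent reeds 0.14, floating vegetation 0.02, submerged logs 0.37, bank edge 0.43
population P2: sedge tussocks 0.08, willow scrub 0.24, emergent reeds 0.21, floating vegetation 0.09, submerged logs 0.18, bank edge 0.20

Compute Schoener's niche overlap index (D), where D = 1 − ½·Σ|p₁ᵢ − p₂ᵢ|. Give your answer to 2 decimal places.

0.58

Σ|p₁ᵢ − p₂ᵢ| = 0.06 + 0.22 + 0.07 + 0.07 + 0.19 + 0.23 = 0.84
D = 1 − ½ × 0.84 = 1 − 0.420 = 0.5800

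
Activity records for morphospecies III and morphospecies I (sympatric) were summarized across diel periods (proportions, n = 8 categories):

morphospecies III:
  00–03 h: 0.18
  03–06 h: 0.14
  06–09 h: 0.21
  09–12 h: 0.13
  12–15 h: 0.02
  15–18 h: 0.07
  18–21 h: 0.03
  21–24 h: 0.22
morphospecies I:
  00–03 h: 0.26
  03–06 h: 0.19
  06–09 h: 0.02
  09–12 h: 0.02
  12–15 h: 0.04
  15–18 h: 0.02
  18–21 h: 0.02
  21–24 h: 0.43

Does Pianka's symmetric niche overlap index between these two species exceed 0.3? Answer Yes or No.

Σ p₁ᵢp₂ᵢ = 0.0468 + 0.0266 + 0.0042 + 0.0026 + 0.0008 + 0.0014 + 0.0006 + 0.0946 = 0.1776
Σp_1ᵢ² = 0.18² + 0.14² + 0.21² + 0.13² + 0.02² + 0.07² + 0.03² + 0.22² = 0.0324 + 0.0196 + 0.0441 + 0.0169 + 0.0004 + 0.0049 + 0.0009 + 0.0484 = 0.1676
Σp_2ᵢ² = 0.26² + 0.19² + 0.02² + 0.02² + 0.04² + 0.02² + 0.02² + 0.43² = 0.0676 + 0.0361 + 0.0004 + 0.0004 + 0.0016 + 0.0004 + 0.0004 + 0.1849 = 0.2918
O = 0.1776 / √(0.1676 × 0.2918) = 0.1776 / 0.22115 = 0.8031
O = 0.8031 > 0.3 → Yes.

Yes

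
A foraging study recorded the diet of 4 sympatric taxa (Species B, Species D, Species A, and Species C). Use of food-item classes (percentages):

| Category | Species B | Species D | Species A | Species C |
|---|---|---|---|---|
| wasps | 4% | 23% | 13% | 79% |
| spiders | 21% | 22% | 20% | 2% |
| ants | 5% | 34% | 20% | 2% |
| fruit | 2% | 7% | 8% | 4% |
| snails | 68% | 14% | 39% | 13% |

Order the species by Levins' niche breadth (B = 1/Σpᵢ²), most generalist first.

Convert percentages to proportions (divide by 100).
Σp_Bᵢ² = 0.04² + 0.21² + 0.05² + 0.02² + 0.68² = 0.0016 + 0.0441 + 0.0025 + 0.0004 + 0.4624 = 0.5110
B_B = 1 / 0.5110 = 1.9569
Σp_Dᵢ² = 0.23² + 0.22² + 0.34² + 0.07² + 0.14² = 0.0529 + 0.0484 + 0.1156 + 0.0049 + 0.0196 = 0.2414
B_D = 1 / 0.2414 = 4.1425
Σp_Aᵢ² = 0.13² + 0.20² + 0.20² + 0.08² + 0.39² = 0.0169 + 0.0400 + 0.0400 + 0.0064 + 0.1521 = 0.2554
B_A = 1 / 0.2554 = 3.9154
Σp_Cᵢ² = 0.79² + 0.02² + 0.02² + 0.04² + 0.13² = 0.6241 + 0.0004 + 0.0004 + 0.0016 + 0.0169 = 0.6434
B_C = 1 / 0.6434 = 1.5542
Ranking by B (broadest → narrowest): Species D (4.14) > Species A (3.92) > Species B (1.96) > Species C (1.55)

Species D > Species A > Species B > Species C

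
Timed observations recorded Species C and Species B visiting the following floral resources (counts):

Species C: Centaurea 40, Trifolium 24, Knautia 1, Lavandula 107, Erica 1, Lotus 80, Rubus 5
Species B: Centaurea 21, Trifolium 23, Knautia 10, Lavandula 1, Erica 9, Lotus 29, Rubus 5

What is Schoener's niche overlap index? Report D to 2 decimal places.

0.58

Proportions for Species C (n=258): 40/258=0.1550, 24/258=0.0930, 1/258=0.0039, 107/258=0.4147, 1/258=0.0039, 80/258=0.3101, 5/258=0.0194
Proportions for Species B (n=98): 21/98=0.2143, 23/98=0.2347, 10/98=0.1020, 1/98=0.0102, 9/98=0.0918, 29/98=0.2959, 5/98=0.0510
Σ|p₁ᵢ − p₂ᵢ| = 0.0593 + 0.1417 + 0.0981 + 0.4045 + 0.0879 + 0.0142 + 0.0316 = 0.8373
D = 1 − ½ × 0.8373 = 1 − 0.41865 = 0.58135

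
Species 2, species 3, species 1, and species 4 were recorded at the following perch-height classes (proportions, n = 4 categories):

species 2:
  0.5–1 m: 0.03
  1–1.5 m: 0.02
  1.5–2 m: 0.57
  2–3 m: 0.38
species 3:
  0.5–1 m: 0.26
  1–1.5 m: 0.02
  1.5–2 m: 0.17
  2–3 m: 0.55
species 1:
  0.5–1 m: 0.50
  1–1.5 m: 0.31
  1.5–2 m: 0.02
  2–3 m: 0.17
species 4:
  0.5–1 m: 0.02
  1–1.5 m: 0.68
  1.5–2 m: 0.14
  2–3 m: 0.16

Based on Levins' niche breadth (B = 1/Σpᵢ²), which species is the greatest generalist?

Σp_2ᵢ² = 0.03² + 0.02² + 0.57² + 0.38² = 0.0009 + 0.0004 + 0.3249 + 0.1444 = 0.4706
B_2 = 1 / 0.4706 = 2.1249
Σp_3ᵢ² = 0.26² + 0.02² + 0.17² + 0.55² = 0.0676 + 0.0004 + 0.0289 + 0.3025 = 0.3994
B_3 = 1 / 0.3994 = 2.5038
Σp_1ᵢ² = 0.50² + 0.31² + 0.02² + 0.17² = 0.2500 + 0.0961 + 0.0004 + 0.0289 = 0.3754
B_1 = 1 / 0.3754 = 2.6638
Σp_4ᵢ² = 0.02² + 0.68² + 0.14² + 0.16² = 0.0004 + 0.4624 + 0.0196 + 0.0256 = 0.5080
B_4 = 1 / 0.5080 = 1.9685
Highest B → broadest niche (most generalist): species 1 (B = 2.66).

species 1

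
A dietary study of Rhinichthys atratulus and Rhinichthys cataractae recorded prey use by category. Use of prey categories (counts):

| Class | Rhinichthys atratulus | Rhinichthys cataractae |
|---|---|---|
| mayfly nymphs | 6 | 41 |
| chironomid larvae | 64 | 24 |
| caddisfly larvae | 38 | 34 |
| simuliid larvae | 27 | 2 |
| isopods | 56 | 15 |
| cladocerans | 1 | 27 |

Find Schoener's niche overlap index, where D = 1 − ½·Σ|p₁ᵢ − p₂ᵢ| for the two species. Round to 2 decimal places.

0.52

Proportions for Rhinichthys atratulus (n=192): 6/192=0.0313, 64/192=0.3333, 38/192=0.1979, 27/192=0.1406, 56/192=0.2917, 1/192=0.0052
Proportions for Rhinichthys cataractae (n=143): 41/143=0.2867, 24/143=0.1678, 34/143=0.2378, 2/143=0.0140, 15/143=0.1049, 27/143=0.1888
Σ|p₁ᵢ − p₂ᵢ| = 0.2554 + 0.1655 + 0.0399 + 0.1266 + 0.1868 + 0.1836 = 0.9578
D = 1 − ½ × 0.9578 = 1 − 0.47890 = 0.52110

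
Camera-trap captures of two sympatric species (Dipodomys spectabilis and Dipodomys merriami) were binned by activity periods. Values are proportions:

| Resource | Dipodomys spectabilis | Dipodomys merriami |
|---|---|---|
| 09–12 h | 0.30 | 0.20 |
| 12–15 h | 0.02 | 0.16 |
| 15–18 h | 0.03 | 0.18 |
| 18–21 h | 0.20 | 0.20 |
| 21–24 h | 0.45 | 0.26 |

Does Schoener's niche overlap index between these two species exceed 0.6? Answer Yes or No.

Σ|p₁ᵢ − p₂ᵢ| = 0.10 + 0.14 + 0.15 + 0.00 + 0.19 = 0.58
D = 1 − ½ × 0.58 = 1 − 0.290 = 0.7100
D = 0.7100 > 0.6 → Yes.

Yes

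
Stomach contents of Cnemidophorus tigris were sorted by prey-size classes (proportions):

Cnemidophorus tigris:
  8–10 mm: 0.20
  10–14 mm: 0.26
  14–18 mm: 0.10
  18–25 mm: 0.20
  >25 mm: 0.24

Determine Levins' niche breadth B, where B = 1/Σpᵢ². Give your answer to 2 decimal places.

4.65

Σpᵢ² = 0.20² + 0.26² + 0.10² + 0.20² + 0.24² = 0.0400 + 0.0676 + 0.0100 + 0.0400 + 0.0576 = 0.2152
B = 1 / 0.2152 = 4.6468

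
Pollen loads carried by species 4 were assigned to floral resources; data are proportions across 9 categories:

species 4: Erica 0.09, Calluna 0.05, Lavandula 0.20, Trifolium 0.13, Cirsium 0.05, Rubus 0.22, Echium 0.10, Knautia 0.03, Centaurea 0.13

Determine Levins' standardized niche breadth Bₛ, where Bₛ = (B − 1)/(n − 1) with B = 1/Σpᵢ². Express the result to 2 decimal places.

0.73

Σpᵢ² = 0.09² + 0.05² + 0.20² + 0.13² + 0.05² + 0.22² + 0.10² + 0.03² + 0.13² = 0.0081 + 0.0025 + 0.0400 + 0.0169 + 0.0025 + 0.0484 + 0.0100 + 0.0009 + 0.0169 = 0.1462
B = 1 / 0.1462 = 6.8399
Bₛ = (B − 1)/(n − 1) = (6.8399 − 1)/(9 − 1) = 5.8399/8 = 0.7300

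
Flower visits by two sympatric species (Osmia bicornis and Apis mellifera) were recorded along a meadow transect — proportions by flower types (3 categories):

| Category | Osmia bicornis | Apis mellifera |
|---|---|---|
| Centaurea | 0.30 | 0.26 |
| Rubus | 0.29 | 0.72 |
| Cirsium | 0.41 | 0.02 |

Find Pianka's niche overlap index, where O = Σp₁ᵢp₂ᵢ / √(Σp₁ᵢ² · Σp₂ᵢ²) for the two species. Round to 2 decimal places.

Σ p₁ᵢp₂ᵢ = 0.0780 + 0.2088 + 0.0082 = 0.2950
Σp_1ᵢ² = 0.30² + 0.29² + 0.41² = 0.0900 + 0.0841 + 0.1681 = 0.3422
Σp_2ᵢ² = 0.26² + 0.72² + 0.02² = 0.0676 + 0.5184 + 0.0004 = 0.5864
O = 0.2950 / √(0.3422 × 0.5864) = 0.2950 / 0.44796 = 0.6585

0.66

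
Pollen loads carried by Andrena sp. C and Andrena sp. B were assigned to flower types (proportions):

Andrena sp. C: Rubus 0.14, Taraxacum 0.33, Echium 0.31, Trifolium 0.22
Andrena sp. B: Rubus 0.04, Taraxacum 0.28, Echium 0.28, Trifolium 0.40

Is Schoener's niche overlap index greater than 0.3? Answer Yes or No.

Σ|p₁ᵢ − p₂ᵢ| = 0.10 + 0.05 + 0.03 + 0.18 = 0.36
D = 1 − ½ × 0.36 = 1 − 0.180 = 0.8200
D = 0.8200 > 0.3 → Yes.

Yes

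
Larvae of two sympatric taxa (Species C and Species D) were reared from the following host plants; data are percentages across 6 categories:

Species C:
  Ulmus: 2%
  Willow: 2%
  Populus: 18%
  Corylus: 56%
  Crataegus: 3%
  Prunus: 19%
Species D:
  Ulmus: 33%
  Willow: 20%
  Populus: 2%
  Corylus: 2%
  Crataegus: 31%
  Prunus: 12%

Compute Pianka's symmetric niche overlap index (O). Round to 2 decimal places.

Convert percentages to proportions (divide by 100).
Σ p₁ᵢp₂ᵢ = 0.0066 + 0.0040 + 0.0036 + 0.0112 + 0.0093 + 0.0228 = 0.0575
Σp_1ᵢ² = 0.02² + 0.02² + 0.18² + 0.56² + 0.03² + 0.19² = 0.0004 + 0.0004 + 0.0324 + 0.3136 + 0.0009 + 0.0361 = 0.3838
Σp_2ᵢ² = 0.33² + 0.20² + 0.02² + 0.02² + 0.31² + 0.12² = 0.1089 + 0.0400 + 0.0004 + 0.0004 + 0.0961 + 0.0144 = 0.2602
O = 0.0575 / √(0.3838 × 0.2602) = 0.0575 / 0.31601 = 0.1820

0.18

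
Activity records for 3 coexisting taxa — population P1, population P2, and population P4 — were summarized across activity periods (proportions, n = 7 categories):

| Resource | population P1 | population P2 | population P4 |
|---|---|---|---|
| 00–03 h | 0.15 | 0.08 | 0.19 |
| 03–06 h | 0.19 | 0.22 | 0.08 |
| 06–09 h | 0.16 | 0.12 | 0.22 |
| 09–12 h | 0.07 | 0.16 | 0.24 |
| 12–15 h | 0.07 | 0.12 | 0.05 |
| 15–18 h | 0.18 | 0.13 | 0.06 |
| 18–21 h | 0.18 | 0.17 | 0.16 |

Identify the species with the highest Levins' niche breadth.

population P2

Σp_P1ᵢ² = 0.15² + 0.19² + 0.16² + 0.07² + 0.07² + 0.18² + 0.18² = 0.0225 + 0.0361 + 0.0256 + 0.0049 + 0.0049 + 0.0324 + 0.0324 = 0.1588
B_P1 = 1 / 0.1588 = 6.2972
Σp_P2ᵢ² = 0.08² + 0.22² + 0.12² + 0.16² + 0.12² + 0.13² + 0.17² = 0.0064 + 0.0484 + 0.0144 + 0.0256 + 0.0144 + 0.0169 + 0.0289 = 0.1550
B_P2 = 1 / 0.1550 = 6.4516
Σp_P4ᵢ² = 0.19² + 0.08² + 0.22² + 0.24² + 0.05² + 0.06² + 0.16² = 0.0361 + 0.0064 + 0.0484 + 0.0576 + 0.0025 + 0.0036 + 0.0256 = 0.1802
B_P4 = 1 / 0.1802 = 5.5494
Highest B → broadest niche (most generalist): population P2 (B = 6.45).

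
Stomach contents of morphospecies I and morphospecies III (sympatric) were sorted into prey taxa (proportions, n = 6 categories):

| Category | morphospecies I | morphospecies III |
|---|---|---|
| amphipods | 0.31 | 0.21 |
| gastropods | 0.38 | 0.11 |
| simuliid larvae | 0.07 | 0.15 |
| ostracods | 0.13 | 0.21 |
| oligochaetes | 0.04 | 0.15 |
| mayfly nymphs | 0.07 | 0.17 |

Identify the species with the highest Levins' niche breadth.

morphospecies III

Σp_Iᵢ² = 0.31² + 0.38² + 0.07² + 0.13² + 0.04² + 0.07² = 0.0961 + 0.1444 + 0.0049 + 0.0169 + 0.0016 + 0.0049 = 0.2688
B_I = 1 / 0.2688 = 3.7202
Σp_IIIᵢ² = 0.21² + 0.11² + 0.15² + 0.21² + 0.15² + 0.17² = 0.0441 + 0.0121 + 0.0225 + 0.0441 + 0.0225 + 0.0289 = 0.1742
B_III = 1 / 0.1742 = 5.7405
Highest B → broadest niche (most generalist): morphospecies III (B = 5.74).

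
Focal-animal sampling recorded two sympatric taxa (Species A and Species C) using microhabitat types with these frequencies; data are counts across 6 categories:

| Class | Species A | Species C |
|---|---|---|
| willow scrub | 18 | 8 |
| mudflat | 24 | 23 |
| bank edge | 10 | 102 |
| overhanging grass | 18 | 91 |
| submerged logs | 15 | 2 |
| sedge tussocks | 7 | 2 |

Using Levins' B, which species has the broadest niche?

Proportions for Species A (n=92): 18/92=0.1957, 24/92=0.2609, 10/92=0.1087, 18/92=0.1957, 15/92=0.1630, 7/92=0.0761
Proportions for Species C (n=228): 8/228=0.0351, 23/228=0.1009, 102/228=0.4474, 91/228=0.3991, 2/228=0.0088, 2/228=0.0088
Σp_Aᵢ² = 0.1957² + 0.2609² + 0.1087² + 0.1957² + 0.1630² + 0.0761² = 0.038298 + 0.068069 + 0.011816 + 0.038298 + 0.026569 + 0.005791 = 0.188841
B_A = 1 / 0.188841 = 5.2955
Σp_Cᵢ² = 0.0351² + 0.1009² + 0.4474² + 0.3991² + 0.0088² + 0.0088² = 0.001232 + 0.010181 + 0.200167 + 0.159281 + 0.000077 + 0.000077 = 0.371015
B_C = 1 / 0.371015 = 2.6953
Highest B → broadest niche (most generalist): Species A (B = 5.30).

Species A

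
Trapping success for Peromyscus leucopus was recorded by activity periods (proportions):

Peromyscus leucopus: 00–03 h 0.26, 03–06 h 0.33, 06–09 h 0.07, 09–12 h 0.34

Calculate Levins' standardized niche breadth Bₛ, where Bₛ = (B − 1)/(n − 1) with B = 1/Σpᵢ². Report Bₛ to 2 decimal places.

0.79

Σpᵢ² = 0.26² + 0.33² + 0.07² + 0.34² = 0.0676 + 0.1089 + 0.0049 + 0.1156 = 0.2970
B = 1 / 0.2970 = 3.3670
Bₛ = (B − 1)/(n − 1) = (3.3670 − 1)/(4 − 1) = 2.3670/3 = 0.7890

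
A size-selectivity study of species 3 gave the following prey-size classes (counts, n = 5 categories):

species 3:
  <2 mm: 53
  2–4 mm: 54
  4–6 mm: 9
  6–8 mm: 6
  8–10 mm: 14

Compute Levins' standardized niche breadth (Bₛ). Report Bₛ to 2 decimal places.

Proportions for species 3 (n=136): 53/136=0.3897, 54/136=0.3971, 9/136=0.0662, 6/136=0.0441, 14/136=0.1029
Σpᵢ² = 0.3897² + 0.3971² + 0.0662² + 0.0441² + 0.1029² = 0.151866 + 0.157688 + 0.004382 + 0.001945 + 0.010588 = 0.326469
B = 1 / 0.326469 = 3.0631
Bₛ = (B − 1)/(n − 1) = (3.0631 − 1)/(5 − 1) = 2.0631/4 = 0.5158

0.52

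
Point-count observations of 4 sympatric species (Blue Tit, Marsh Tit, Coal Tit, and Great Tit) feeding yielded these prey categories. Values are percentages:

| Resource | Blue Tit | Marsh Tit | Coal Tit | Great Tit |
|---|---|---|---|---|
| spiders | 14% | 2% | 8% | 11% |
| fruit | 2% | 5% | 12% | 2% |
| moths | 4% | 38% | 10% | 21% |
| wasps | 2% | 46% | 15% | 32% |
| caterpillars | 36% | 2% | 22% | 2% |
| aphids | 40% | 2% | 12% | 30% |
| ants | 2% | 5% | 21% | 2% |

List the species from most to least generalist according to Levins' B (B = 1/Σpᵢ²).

Convert percentages to proportions (divide by 100).
Σp_Blueᵢ² = 0.14² + 0.02² + 0.04² + 0.02² + 0.36² + 0.40² + 0.02² = 0.0196 + 0.0004 + 0.0016 + 0.0004 + 0.1296 + 0.1600 + 0.0004 = 0.3120
B_Blue = 1 / 0.3120 = 3.2051
Σp_Marsᵢ² = 0.02² + 0.05² + 0.38² + 0.46² + 0.02² + 0.02² + 0.05² = 0.0004 + 0.0025 + 0.1444 + 0.2116 + 0.0004 + 0.0004 + 0.0025 = 0.3622
B_Mars = 1 / 0.3622 = 2.7609
Σp_Coalᵢ² = 0.08² + 0.12² + 0.10² + 0.15² + 0.22² + 0.12² + 0.21² = 0.0064 + 0.0144 + 0.0100 + 0.0225 + 0.0484 + 0.0144 + 0.0441 = 0.1602
B_Coal = 1 / 0.1602 = 6.2422
Σp_Greaᵢ² = 0.11² + 0.02² + 0.21² + 0.32² + 0.02² + 0.30² + 0.02² = 0.0121 + 0.0004 + 0.0441 + 0.1024 + 0.0004 + 0.0900 + 0.0004 = 0.2498
B_Grea = 1 / 0.2498 = 4.0032
Ranking by B (broadest → narrowest): Coal Tit (6.24) > Great Tit (4.00) > Blue Tit (3.21) > Marsh Tit (2.76)

Coal Tit > Great Tit > Blue Tit > Marsh Tit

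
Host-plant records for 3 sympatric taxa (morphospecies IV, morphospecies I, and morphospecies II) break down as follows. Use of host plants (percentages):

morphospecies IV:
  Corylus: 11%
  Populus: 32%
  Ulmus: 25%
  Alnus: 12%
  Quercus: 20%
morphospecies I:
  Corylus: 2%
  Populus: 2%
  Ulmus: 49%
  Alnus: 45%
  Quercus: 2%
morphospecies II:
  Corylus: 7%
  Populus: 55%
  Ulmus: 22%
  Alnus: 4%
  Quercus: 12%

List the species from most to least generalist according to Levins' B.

Convert percentages to proportions (divide by 100).
Σp_IVᵢ² = 0.11² + 0.32² + 0.25² + 0.12² + 0.20² = 0.0121 + 0.1024 + 0.0625 + 0.0144 + 0.0400 = 0.2314
B_IV = 1 / 0.2314 = 4.3215
Σp_Iᵢ² = 0.02² + 0.02² + 0.49² + 0.45² + 0.02² = 0.0004 + 0.0004 + 0.2401 + 0.2025 + 0.0004 = 0.4438
B_I = 1 / 0.4438 = 2.2533
Σp_IIᵢ² = 0.07² + 0.55² + 0.22² + 0.04² + 0.12² = 0.0049 + 0.3025 + 0.0484 + 0.0016 + 0.0144 = 0.3718
B_II = 1 / 0.3718 = 2.6896
Ranking by B (broadest → narrowest): morphospecies IV (4.32) > morphospecies II (2.69) > morphospecies I (2.25)

morphospecies IV > morphospecies II > morphospecies I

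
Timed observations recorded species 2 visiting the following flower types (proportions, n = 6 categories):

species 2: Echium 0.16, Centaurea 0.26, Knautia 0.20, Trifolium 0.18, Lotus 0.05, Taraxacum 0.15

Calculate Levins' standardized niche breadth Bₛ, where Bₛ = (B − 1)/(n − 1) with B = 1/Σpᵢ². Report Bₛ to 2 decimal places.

Σpᵢ² = 0.16² + 0.26² + 0.20² + 0.18² + 0.05² + 0.15² = 0.0256 + 0.0676 + 0.0400 + 0.0324 + 0.0025 + 0.0225 = 0.1906
B = 1 / 0.1906 = 5.2466
Bₛ = (B − 1)/(n − 1) = (5.2466 − 1)/(6 − 1) = 4.2466/5 = 0.8493

0.85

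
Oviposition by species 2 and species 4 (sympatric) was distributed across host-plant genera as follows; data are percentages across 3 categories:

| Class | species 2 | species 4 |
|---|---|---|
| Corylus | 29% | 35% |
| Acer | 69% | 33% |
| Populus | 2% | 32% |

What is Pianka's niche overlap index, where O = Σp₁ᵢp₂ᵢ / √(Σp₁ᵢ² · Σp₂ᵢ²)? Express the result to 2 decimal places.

Convert percentages to proportions (divide by 100).
Σ p₁ᵢp₂ᵢ = 0.1015 + 0.2277 + 0.0064 = 0.3356
Σp_1ᵢ² = 0.29² + 0.69² + 0.02² = 0.0841 + 0.4761 + 0.0004 = 0.5606
Σp_2ᵢ² = 0.35² + 0.33² + 0.32² = 0.1225 + 0.1089 + 0.1024 = 0.3338
O = 0.3356 / √(0.5606 × 0.3338) = 0.3356 / 0.43258 = 0.7758

0.78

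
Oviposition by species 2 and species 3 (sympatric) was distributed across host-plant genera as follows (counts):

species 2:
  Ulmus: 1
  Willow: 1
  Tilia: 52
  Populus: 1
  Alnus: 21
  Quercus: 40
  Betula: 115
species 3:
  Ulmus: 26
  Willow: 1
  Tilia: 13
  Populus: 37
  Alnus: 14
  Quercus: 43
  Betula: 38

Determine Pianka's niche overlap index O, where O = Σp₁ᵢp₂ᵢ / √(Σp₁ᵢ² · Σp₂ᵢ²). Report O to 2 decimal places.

Proportions for species 2 (n=231): 1/231=0.0043, 1/231=0.0043, 52/231=0.2251, 1/231=0.0043, 21/231=0.0909, 40/231=0.1732, 115/231=0.4978
Proportions for species 3 (n=172): 26/172=0.1512, 1/172=0.0058, 13/172=0.0756, 37/172=0.2151, 14/172=0.0814, 43/172=0.2500, 38/172=0.2209
Σ p₁ᵢp₂ᵢ = 0.000650 + 0.000025 + 0.017018 + 0.000925 + 0.007399 + 0.043300 + 0.109964 = 0.179281
Σp_1ᵢ² = 0.0043² + 0.0043² + 0.2251² + 0.0043² + 0.0909² + 0.1732² + 0.4978² = 0.000018 + 0.000018 + 0.050670 + 0.000018 + 0.008263 + 0.029998 + 0.247805 = 0.336790
Σp_2ᵢ² = 0.1512² + 0.0058² + 0.0756² + 0.2151² + 0.0814² + 0.2500² + 0.2209² = 0.022861 + 0.000034 + 0.005715 + 0.046268 + 0.006626 + 0.062500 + 0.048797 = 0.192801
O = 0.179281 / √(0.336790 × 0.192801) = 0.179281 / 0.2548204 = 0.7036

0.70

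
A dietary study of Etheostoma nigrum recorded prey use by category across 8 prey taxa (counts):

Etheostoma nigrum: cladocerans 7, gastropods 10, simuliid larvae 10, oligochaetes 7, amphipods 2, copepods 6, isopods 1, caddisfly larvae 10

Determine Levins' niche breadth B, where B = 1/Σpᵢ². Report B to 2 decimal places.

6.40

Proportions for Etheostoma nigrum (n=53): 7/53=0.1321, 10/53=0.1887, 10/53=0.1887, 7/53=0.1321, 2/53=0.0377, 6/53=0.1132, 1/53=0.0189, 10/53=0.1887
Σpᵢ² = 0.1321² + 0.1887² + 0.1887² + 0.1321² + 0.0377² + 0.1132² + 0.0189² + 0.1887² = 0.017450 + 0.035608 + 0.035608 + 0.017450 + 0.001421 + 0.012814 + 0.000357 + 0.035608 = 0.156316
B = 1 / 0.156316 = 6.3973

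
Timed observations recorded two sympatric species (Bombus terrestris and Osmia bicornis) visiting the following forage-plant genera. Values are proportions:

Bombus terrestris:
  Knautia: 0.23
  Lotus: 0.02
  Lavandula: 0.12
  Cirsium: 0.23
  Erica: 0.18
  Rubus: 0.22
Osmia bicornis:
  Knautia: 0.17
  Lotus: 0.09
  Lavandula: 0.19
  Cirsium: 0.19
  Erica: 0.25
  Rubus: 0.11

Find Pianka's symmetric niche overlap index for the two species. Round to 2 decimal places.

Σ p₁ᵢp₂ᵢ = 0.0391 + 0.0018 + 0.0228 + 0.0437 + 0.0450 + 0.0242 = 0.1766
Σp_1ᵢ² = 0.23² + 0.02² + 0.12² + 0.23² + 0.18² + 0.22² = 0.0529 + 0.0004 + 0.0144 + 0.0529 + 0.0324 + 0.0484 = 0.2014
Σp_2ᵢ² = 0.17² + 0.09² + 0.19² + 0.19² + 0.25² + 0.11² = 0.0289 + 0.0081 + 0.0361 + 0.0361 + 0.0625 + 0.0121 = 0.1838
O = 0.1766 / √(0.2014 × 0.1838) = 0.1766 / 0.19240 = 0.9179

0.92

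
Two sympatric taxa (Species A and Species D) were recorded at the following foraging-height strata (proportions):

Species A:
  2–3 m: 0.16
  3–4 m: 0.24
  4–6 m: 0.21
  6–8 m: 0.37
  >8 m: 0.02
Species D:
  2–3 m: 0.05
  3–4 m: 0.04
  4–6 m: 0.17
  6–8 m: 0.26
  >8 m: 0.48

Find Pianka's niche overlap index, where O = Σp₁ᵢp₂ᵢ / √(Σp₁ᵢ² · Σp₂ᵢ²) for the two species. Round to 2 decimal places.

Σ p₁ᵢp₂ᵢ = 0.0080 + 0.0096 + 0.0357 + 0.0962 + 0.0096 = 0.1591
Σp_1ᵢ² = 0.16² + 0.24² + 0.21² + 0.37² + 0.02² = 0.0256 + 0.0576 + 0.0441 + 0.1369 + 0.0004 = 0.2646
Σp_2ᵢ² = 0.05² + 0.04² + 0.17² + 0.26² + 0.48² = 0.0025 + 0.0016 + 0.0289 + 0.0676 + 0.2304 = 0.3310
O = 0.1591 / √(0.2646 × 0.3310) = 0.1591 / 0.29594 = 0.5376

0.54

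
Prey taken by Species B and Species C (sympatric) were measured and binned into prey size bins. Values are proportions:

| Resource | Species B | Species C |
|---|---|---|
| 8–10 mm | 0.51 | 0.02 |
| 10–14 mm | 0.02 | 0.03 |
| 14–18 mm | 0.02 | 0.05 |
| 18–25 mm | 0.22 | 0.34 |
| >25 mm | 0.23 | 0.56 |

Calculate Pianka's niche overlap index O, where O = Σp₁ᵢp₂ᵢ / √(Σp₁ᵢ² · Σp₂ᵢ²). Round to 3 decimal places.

Σ p₁ᵢp₂ᵢ = 0.0102 + 0.0006 + 0.0010 + 0.0748 + 0.1288 = 0.2154
Σp_1ᵢ² = 0.51² + 0.02² + 0.02² + 0.22² + 0.23² = 0.2601 + 0.0004 + 0.0004 + 0.0484 + 0.0529 = 0.3622
Σp_2ᵢ² = 0.02² + 0.03² + 0.05² + 0.34² + 0.56² = 0.0004 + 0.0009 + 0.0025 + 0.1156 + 0.3136 = 0.4330
O = 0.2154 / √(0.3622 × 0.4330) = 0.2154 / 0.396021 = 0.54391

0.544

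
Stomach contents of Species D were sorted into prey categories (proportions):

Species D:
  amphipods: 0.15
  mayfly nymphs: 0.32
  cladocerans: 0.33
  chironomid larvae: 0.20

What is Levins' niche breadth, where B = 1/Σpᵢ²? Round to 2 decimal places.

Σpᵢ² = 0.15² + 0.32² + 0.33² + 0.20² = 0.0225 + 0.1024 + 0.1089 + 0.0400 = 0.2738
B = 1 / 0.2738 = 3.6523

3.65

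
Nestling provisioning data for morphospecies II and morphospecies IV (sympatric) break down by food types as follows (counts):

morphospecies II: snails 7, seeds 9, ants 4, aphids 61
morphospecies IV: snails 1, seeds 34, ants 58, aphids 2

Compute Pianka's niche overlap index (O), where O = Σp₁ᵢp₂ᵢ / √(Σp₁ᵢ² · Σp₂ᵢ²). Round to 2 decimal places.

Proportions for morphospecies II (n=81): 7/81=0.0864, 9/81=0.1111, 4/81=0.0494, 61/81=0.7531
Proportions for morphospecies IV (n=95): 1/95=0.0105, 34/95=0.3579, 58/95=0.6105, 2/95=0.0211
Σ p₁ᵢp₂ᵢ = 0.000907 + 0.039763 + 0.030159 + 0.015890 = 0.086719
Σp_1ᵢ² = 0.0864² + 0.1111² + 0.0494² + 0.7531² = 0.007465 + 0.012343 + 0.002440 + 0.567160 = 0.589408
Σp_2ᵢ² = 0.0105² + 0.3579² + 0.6105² + 0.0211² = 0.000110 + 0.128092 + 0.372710 + 0.000445 = 0.501357
O = 0.086719 / √(0.589408 × 0.501357) = 0.086719 / 0.5436026 = 0.1595

0.16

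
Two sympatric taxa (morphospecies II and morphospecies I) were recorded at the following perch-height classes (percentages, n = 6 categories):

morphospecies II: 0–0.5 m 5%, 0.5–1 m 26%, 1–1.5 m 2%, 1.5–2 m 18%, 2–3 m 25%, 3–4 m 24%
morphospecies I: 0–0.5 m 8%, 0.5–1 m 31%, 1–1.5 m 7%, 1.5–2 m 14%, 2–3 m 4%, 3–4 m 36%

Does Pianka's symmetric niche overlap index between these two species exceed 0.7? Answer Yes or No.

Yes

Convert percentages to proportions (divide by 100).
Σ p₁ᵢp₂ᵢ = 0.0040 + 0.0806 + 0.0014 + 0.0252 + 0.0100 + 0.0864 = 0.2076
Σp_1ᵢ² = 0.05² + 0.26² + 0.02² + 0.18² + 0.25² + 0.24² = 0.0025 + 0.0676 + 0.0004 + 0.0324 + 0.0625 + 0.0576 = 0.2230
Σp_2ᵢ² = 0.08² + 0.31² + 0.07² + 0.14² + 0.04² + 0.36² = 0.0064 + 0.0961 + 0.0049 + 0.0196 + 0.0016 + 0.1296 = 0.2582
O = 0.2076 / √(0.2230 × 0.2582) = 0.2076 / 0.23996 = 0.8651
O = 0.8651 > 0.7 → Yes.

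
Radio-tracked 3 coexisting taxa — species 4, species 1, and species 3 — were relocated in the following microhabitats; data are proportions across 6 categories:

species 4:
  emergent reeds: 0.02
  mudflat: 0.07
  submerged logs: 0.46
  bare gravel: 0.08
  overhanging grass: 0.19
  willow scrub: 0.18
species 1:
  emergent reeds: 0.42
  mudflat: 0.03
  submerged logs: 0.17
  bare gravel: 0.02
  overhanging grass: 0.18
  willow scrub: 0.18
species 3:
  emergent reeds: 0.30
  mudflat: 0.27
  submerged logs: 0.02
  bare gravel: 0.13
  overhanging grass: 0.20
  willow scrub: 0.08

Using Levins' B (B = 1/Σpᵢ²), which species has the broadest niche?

Σp_4ᵢ² = 0.02² + 0.07² + 0.46² + 0.08² + 0.19² + 0.18² = 0.0004 + 0.0049 + 0.2116 + 0.0064 + 0.0361 + 0.0324 = 0.2918
B_4 = 1 / 0.2918 = 3.4270
Σp_1ᵢ² = 0.42² + 0.03² + 0.17² + 0.02² + 0.18² + 0.18² = 0.1764 + 0.0009 + 0.0289 + 0.0004 + 0.0324 + 0.0324 = 0.2714
B_1 = 1 / 0.2714 = 3.6846
Σp_3ᵢ² = 0.30² + 0.27² + 0.02² + 0.13² + 0.20² + 0.08² = 0.0900 + 0.0729 + 0.0004 + 0.0169 + 0.0400 + 0.0064 = 0.2266
B_3 = 1 / 0.2266 = 4.4131
Highest B → broadest niche (most generalist): species 3 (B = 4.41).

species 3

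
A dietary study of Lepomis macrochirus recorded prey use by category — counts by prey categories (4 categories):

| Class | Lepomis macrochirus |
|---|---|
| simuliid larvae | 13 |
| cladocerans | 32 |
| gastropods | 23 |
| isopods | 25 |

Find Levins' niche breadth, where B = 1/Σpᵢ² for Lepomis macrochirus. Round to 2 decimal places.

Proportions for Lepomis macrochirus (n=93): 13/93=0.1398, 32/93=0.3441, 23/93=0.2473, 25/93=0.2688
Σpᵢ² = 0.1398² + 0.3441² + 0.2473² + 0.2688² = 0.019544 + 0.118405 + 0.061157 + 0.072253 = 0.271359
B = 1 / 0.271359 = 3.6852

3.69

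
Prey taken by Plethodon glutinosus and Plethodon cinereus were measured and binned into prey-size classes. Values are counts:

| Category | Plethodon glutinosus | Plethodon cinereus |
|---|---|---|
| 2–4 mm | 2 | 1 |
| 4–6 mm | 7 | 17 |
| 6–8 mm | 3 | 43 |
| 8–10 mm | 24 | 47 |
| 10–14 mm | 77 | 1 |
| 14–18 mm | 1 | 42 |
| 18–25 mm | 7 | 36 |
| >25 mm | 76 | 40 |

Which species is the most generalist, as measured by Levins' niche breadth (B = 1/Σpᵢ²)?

Plethodon cinereus

Proportions for Plethodon glutinosus (n=197): 2/197=0.0102, 7/197=0.0355, 3/197=0.0152, 24/197=0.1218, 77/197=0.3909, 1/197=0.0051, 7/197=0.0355, 76/197=0.3858
Proportions for Plethodon cinereus (n=227): 1/227=0.0044, 17/227=0.0749, 43/227=0.1894, 47/227=0.2070, 1/227=0.0044, 42/227=0.1850, 36/227=0.1586, 40/227=0.1762
Σp_glutᵢ² = 0.0102² + 0.0355² + 0.0152² + 0.1218² + 0.3909² + 0.0051² + 0.0355² + 0.3858² = 0.000104 + 0.001260 + 0.000231 + 0.014835 + 0.152803 + 0.000026 + 0.001260 + 0.148842 = 0.319361
B_glut = 1 / 0.319361 = 3.1313
Σp_cineᵢ² = 0.0044² + 0.0749² + 0.1894² + 0.2070² + 0.0044² + 0.1850² + 0.1586² + 0.1762² = 0.000019 + 0.005610 + 0.035872 + 0.042849 + 0.000019 + 0.034225 + 0.025154 + 0.031046 = 0.174794
B_cine = 1 / 0.174794 = 5.7210
Highest B → broadest niche (most generalist): Plethodon cinereus (B = 5.72).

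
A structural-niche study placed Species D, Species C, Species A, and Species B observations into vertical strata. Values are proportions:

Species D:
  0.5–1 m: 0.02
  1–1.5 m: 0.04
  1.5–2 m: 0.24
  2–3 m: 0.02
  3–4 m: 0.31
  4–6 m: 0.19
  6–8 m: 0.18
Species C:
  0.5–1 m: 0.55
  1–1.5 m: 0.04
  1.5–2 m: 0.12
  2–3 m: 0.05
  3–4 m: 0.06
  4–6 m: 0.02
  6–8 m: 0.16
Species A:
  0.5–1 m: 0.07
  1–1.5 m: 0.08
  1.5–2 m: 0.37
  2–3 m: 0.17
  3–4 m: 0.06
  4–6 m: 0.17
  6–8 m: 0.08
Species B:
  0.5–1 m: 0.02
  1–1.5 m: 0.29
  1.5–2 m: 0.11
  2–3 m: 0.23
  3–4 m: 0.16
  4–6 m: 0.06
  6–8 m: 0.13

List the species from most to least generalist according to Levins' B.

Σp_Dᵢ² = 0.02² + 0.04² + 0.24² + 0.02² + 0.31² + 0.19² + 0.18² = 0.0004 + 0.0016 + 0.0576 + 0.0004 + 0.0961 + 0.0361 + 0.0324 = 0.2246
B_D = 1 / 0.2246 = 4.4524
Σp_Cᵢ² = 0.55² + 0.04² + 0.12² + 0.05² + 0.06² + 0.02² + 0.16² = 0.3025 + 0.0016 + 0.0144 + 0.0025 + 0.0036 + 0.0004 + 0.0256 = 0.3506
B_C = 1 / 0.3506 = 2.8523
Σp_Aᵢ² = 0.07² + 0.08² + 0.37² + 0.17² + 0.06² + 0.17² + 0.08² = 0.0049 + 0.0064 + 0.1369 + 0.0289 + 0.0036 + 0.0289 + 0.0064 = 0.2160
B_A = 1 / 0.2160 = 4.6296
Σp_Bᵢ² = 0.02² + 0.29² + 0.11² + 0.23² + 0.16² + 0.06² + 0.13² = 0.0004 + 0.0841 + 0.0121 + 0.0529 + 0.0256 + 0.0036 + 0.0169 = 0.1956
B_B = 1 / 0.1956 = 5.1125
Ranking by B (broadest → narrowest): Species B (5.11) > Species A (4.63) > Species D (4.45) > Species C (2.85)

Species B > Species A > Species D > Species C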